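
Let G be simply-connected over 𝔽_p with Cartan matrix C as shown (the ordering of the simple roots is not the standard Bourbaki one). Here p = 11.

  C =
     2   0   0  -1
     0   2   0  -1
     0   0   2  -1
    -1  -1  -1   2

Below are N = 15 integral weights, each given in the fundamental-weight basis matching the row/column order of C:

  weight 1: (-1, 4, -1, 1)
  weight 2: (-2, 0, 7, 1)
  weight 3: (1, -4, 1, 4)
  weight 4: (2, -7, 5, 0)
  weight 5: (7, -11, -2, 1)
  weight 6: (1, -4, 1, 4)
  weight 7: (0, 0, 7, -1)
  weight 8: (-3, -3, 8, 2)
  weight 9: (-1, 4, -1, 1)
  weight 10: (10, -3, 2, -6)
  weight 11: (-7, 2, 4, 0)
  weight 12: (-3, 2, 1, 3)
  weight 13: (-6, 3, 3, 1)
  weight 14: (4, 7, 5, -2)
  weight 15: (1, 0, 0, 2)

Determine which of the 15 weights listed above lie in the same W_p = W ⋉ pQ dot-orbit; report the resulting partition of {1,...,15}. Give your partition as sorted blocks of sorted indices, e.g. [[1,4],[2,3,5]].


Root system D_4: the 4×4 matrix C matches after relabeling.

Folding the 15 weights λ_j+ρ into Ā_11 (reps in the given 4-coord order):

  [1] (0, 5, 0, 2)
  [2] (1, 1, 8, 0)
  [3] (2, 3, 2, 2)
  [4] (2, 1, 1, 3)
  [5] (1, 1, 8, 0)
  [6] (2, 3, 2, 2)
  [7] (1, 1, 8, 0)
  [8] (1, 1, 8, 0)
  [9] (0, 5, 0, 2)
  [10] (2, 3, 2, 2)
  [11] (1, 2, 0, 3)
  [12] (2, 3, 2, 2)
  [13] (2, 1, 1, 3)
  [14] (2, 1, 1, 3)
  [15] (2, 1, 1, 3)

Grouping the 15 weights by Ā_11-representative: 5 linkage classes.

[[1, 9], [2, 5, 7, 8], [3, 6, 10, 12], [4, 13, 14, 15], [11]]


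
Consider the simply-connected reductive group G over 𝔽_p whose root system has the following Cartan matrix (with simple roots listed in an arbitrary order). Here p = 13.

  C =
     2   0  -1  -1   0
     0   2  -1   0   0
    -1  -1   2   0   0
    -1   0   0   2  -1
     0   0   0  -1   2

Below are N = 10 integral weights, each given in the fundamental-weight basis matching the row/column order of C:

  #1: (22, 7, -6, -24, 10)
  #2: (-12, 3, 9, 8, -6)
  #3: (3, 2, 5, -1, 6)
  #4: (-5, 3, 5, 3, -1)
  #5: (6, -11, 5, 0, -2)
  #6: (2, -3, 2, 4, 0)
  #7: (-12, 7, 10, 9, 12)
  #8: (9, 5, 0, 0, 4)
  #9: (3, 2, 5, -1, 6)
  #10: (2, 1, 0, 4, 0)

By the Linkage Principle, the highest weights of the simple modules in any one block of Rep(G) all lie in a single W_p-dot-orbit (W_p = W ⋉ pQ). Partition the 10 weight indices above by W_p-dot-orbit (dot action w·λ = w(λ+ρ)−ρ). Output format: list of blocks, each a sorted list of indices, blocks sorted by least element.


Cartan matrix: type A_5 (|W|=720); un-permuting the 5 rows.

W_13-reps of the 10 weights in Ā_13 (same 5-coord order as C):

    λ_1 → (5, 0, 5, 0, 1)
    λ_2 → (3, 2, 1, 5, 1)
    λ_3 → (4, 4, 2, 0, 0)
    λ_4 → (4, 4, 2, 0, 0)
    λ_5 → (3, 5, 4, 0, 0)
    λ_6 → (3, 2, 1, 5, 1)
    λ_7 → (5, 0, 5, 0, 1)
    λ_8 → (3, 1, 3, 4, 1)
    λ_9 → (4, 4, 2, 0, 0)
    λ_10 → (3, 2, 1, 5, 1)

Grouping the 10 weights by Ā_13-representative: 5 linkage classes.

[[1, 7], [2, 6, 10], [3, 4, 9], [5], [8]]


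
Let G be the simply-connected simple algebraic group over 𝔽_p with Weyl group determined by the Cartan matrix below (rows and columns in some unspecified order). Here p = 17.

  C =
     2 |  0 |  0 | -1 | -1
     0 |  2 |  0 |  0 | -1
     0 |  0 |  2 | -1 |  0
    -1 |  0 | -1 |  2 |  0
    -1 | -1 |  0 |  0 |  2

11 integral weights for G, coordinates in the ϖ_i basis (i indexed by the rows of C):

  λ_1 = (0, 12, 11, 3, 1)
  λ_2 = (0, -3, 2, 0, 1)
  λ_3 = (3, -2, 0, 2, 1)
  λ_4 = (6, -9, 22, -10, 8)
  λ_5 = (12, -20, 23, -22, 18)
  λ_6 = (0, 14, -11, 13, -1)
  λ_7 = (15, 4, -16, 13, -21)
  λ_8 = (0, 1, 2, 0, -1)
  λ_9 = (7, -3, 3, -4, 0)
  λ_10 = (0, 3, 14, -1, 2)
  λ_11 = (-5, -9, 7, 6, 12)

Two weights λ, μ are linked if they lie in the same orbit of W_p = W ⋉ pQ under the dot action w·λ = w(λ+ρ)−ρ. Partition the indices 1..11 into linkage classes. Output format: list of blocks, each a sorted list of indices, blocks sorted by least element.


Cartan matrix: type A_5 (|W|=720); un-permuting the 5 rows.

Alcove-folded reps (p=17, 11 weights, presented ϖ-order):

    λ_1 → (1, 2, 3, 1, 0)
    λ_2 → (1, 2, 3, 1, 0)
    λ_3 → (4, 1, 1, 3, 1)
    λ_4 → (4, 1, 1, 3, 1)
    λ_5 → (1, 2, 9, 0, 1)
    λ_6 → (1, 2, 3, 1, 0)
    λ_7 → (1, 2, 3, 1, 0)
    λ_8 → (1, 2, 3, 1, 0)
    λ_9 → (4, 1, 1, 3, 1)
    λ_10 → (1, 2, 9, 0, 1)
    λ_11 → (4, 1, 1, 3, 1)

The 11 indices split into 3 linkage classes (same alcove rep ⇔ same W_17-dot-orbit):

[[1, 2, 6, 7, 8], [3, 4, 9, 11], [5, 10]]


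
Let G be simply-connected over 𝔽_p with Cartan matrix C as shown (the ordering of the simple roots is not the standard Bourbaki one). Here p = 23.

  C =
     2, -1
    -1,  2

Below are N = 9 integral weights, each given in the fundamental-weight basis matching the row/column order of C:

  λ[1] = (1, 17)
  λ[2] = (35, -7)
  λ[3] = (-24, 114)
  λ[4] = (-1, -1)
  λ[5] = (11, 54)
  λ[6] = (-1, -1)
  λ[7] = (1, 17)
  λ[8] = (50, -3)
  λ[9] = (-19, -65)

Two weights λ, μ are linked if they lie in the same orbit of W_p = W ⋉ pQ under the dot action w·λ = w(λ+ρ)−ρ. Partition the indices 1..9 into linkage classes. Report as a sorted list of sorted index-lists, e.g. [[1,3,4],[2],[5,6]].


Root system A_2: the 2×2 matrix C matches after relabeling.

W_23-reps of the 9 weights in Ā_23 (same 2-coord order as C):

  [1] (2, 18) · [2] (10, 7) · [3] (0, 0) · [4] (0, 0) · [5] (2, 12) · [6] (0, 0) · [7] (2, 18) · [8] (2, 18) · [9] (5, 13)

Partition of {1..9} into 5 W_23-dot-orbits:

[[1, 7, 8], [2], [3, 4, 6], [5], [9]]


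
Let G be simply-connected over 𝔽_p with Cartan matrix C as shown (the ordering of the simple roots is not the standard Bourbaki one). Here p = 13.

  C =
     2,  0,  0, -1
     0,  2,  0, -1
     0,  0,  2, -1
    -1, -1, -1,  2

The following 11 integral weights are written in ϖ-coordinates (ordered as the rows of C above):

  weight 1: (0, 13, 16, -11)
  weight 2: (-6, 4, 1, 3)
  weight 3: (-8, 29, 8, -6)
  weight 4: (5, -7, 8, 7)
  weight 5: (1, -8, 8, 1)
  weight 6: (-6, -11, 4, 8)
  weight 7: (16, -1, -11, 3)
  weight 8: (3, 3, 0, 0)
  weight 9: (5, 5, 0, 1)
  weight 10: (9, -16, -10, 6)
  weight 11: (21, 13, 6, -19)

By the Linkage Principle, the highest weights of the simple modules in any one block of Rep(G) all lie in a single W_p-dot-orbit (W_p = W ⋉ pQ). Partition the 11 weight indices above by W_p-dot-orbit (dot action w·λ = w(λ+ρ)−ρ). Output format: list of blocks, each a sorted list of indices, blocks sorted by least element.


Dynkin diagram of C (from the 6 off-diagonal −1 entries): D_4.

λ_j+ρ reflected into Ā_13 (⟨·,θ^∨⟩≤13); 4-tuples as given:

  λ_1 → (1, 4, 1, 3) · λ_2 → (4, 4, 1, 1) · λ_3 → (1, 4, 1, 3) · λ_4 → (4, 4, 1, 1) · λ_5 → (3, 2, 4, 2) · λ_6 → (1, 4, 1, 3) · λ_7 → (3, 2, 4, 2) · λ_8 → (4, 4, 1, 1) · λ_9 → (4, 4, 1, 1) · λ_10 → (3, 2, 4, 2) · λ_11 → (4, 4, 1, 1)

3 distinct reps among the 11 weights ⇒ 3 W_13-linkage classes:

[[1, 3, 6], [2, 4, 8, 9, 11], [5, 7, 10]]


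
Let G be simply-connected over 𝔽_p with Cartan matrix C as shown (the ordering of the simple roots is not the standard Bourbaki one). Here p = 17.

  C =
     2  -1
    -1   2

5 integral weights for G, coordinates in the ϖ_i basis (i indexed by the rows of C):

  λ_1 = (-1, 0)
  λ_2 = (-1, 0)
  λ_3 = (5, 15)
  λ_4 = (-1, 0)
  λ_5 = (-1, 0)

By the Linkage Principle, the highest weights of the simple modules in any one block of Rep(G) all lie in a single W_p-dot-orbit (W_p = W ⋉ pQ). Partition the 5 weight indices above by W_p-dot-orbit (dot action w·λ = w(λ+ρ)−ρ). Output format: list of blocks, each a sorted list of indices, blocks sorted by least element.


Root system A_2: the 2×2 matrix C matches after relabeling.

Alcove-folded reps (p=17, 5 weights, presented ϖ-order):

  1: (0, 1);  2: (0, 1);  3: (1, 11);  4: (0, 1);  5: (0, 1)

Partition of {1..5} into 2 W_17-dot-orbits:

[[1, 2, 4, 5], [3]]


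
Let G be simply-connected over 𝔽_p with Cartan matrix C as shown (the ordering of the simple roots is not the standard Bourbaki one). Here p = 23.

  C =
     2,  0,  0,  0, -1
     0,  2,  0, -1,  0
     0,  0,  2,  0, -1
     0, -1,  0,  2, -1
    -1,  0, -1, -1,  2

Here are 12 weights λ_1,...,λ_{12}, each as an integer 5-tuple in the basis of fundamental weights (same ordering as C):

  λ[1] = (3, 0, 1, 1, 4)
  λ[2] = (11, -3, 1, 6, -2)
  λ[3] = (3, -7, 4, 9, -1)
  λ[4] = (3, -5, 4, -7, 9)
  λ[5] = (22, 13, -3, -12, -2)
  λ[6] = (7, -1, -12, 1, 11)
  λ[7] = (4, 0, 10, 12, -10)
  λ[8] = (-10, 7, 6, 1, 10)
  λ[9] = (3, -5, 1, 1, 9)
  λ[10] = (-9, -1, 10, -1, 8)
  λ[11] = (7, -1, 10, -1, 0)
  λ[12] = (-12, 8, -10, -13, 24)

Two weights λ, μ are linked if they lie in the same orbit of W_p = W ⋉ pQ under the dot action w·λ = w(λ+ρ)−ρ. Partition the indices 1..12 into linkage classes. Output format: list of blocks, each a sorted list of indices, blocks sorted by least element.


Cartan matrix: type D_5 (|W|=1920); un-permuting the 5 rows.

λ_j+ρ reflected into Ā_23 (⟨·,θ^∨⟩≤23); 5-tuples as given:

  [1] (4, 1, 2, 2, 5) · [2] (11, 2, 1, 3, 1) · [3] (4, 6, 5, 4, 0) · [4] (4, 6, 5, 4, 0) · [5] (8, 0, 11, 0, 1) · [6] (8, 0, 11, 0, 1) · [7] (4, 1, 2, 2, 5) · [8] (4, 1, 2, 2, 5) · [9] (4, 1, 2, 2, 5) · [10] (8, 0, 11, 0, 1) · [11] (8, 0, 11, 0, 1) · [12] (4, 1, 2, 2, 5)

Grouping the 12 weights by Ā_23-representative: 4 linkage classes.

[[1, 7, 8, 9, 12], [2], [3, 4], [5, 6, 10, 11]]


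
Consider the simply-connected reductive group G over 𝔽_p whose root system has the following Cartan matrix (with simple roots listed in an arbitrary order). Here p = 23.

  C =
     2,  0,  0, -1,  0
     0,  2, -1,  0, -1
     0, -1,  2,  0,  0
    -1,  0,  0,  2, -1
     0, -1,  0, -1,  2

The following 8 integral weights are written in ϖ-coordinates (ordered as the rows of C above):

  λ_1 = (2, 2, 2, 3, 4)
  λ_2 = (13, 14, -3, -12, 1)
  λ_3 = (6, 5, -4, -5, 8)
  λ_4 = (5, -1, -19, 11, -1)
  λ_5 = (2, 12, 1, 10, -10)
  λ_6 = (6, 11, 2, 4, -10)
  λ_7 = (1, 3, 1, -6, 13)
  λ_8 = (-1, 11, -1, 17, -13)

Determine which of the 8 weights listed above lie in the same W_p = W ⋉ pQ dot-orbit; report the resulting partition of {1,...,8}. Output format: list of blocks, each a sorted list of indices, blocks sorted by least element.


Type A_5, rank 5, |W|=720; reorder rows/cols to standard.

W_23-reps of the 8 weights in Ā_23 (same 5-coord order as C):

  [1] (3, 3, 3, 4, 5)
  [2] (3, 4, 2, 2, 9)
  [3] (3, 3, 3, 4, 5)
  [4] (0, 0, 0, 6, 12)
  [5] (3, 4, 2, 2, 9)
  [6] (3, 3, 3, 4, 5)
  [7] (3, 4, 2, 2, 9)
  [8] (0, 0, 0, 6, 12)

Partition of {1..8} into 3 W_23-dot-orbits:

[[1, 3, 6], [2, 5, 7], [4, 8]]


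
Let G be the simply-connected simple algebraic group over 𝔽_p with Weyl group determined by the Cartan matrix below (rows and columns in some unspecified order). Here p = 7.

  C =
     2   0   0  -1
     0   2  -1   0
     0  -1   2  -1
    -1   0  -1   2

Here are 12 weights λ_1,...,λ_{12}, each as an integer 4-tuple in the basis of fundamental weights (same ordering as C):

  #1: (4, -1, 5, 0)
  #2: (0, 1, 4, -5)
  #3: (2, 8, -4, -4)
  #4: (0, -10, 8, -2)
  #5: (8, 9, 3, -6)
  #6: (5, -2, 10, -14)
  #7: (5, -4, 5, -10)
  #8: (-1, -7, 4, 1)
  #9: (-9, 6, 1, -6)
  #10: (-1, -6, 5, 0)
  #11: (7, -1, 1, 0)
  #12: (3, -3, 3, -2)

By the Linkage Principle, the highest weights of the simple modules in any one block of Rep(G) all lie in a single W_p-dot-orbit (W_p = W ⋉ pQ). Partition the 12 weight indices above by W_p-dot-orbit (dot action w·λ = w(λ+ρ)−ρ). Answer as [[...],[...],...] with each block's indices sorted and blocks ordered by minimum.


A_4 Cartan matrix, 4 simple roots permuted; ρ=(1,1,1,1).

Each λ_j+ρ reduced to Ā_7; 4-tuples below use C's row order:

  1: (0, 5, 1, 1) · 2: (3, 2, 1, 1) · 3: (1, 1, 3, 0) · 4: (0, 5, 1, 1) · 5: (3, 2, 1, 1) · 6: (1, 1, 3, 0) · 7: (1, 1, 3, 0) · 8: (0, 5, 1, 1) · 9: (3, 2, 1, 1) · 10: (0, 5, 1, 1) · 11: (3, 2, 1, 1) · 12: (3, 2, 1, 1)

3 distinct reps among the 12 weights ⇒ 3 W_7-linkage classes:

[[1, 4, 8, 10], [2, 5, 9, 11, 12], [3, 6, 7]]


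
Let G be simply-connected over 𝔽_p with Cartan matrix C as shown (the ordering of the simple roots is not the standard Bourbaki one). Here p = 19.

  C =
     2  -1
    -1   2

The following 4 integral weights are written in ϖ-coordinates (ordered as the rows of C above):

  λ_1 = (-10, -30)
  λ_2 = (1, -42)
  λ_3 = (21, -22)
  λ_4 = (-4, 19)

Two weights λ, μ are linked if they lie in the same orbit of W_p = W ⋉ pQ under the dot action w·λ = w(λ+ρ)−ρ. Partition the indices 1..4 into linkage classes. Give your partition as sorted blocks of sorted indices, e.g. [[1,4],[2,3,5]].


Dynkin diagram of C (from the 2 off-diagonal −1 entries): A_2.

Ā_19 reps of the 4 weights (A_2, coords as presented):

  [1] (0, 10)
  [2] (2, 16)
  [3] (2, 16)
  [4] (2, 16)

These 4 weights hit 2 W_19-dot-orbits; sizes (1, 3):

[[1], [2, 3, 4]]


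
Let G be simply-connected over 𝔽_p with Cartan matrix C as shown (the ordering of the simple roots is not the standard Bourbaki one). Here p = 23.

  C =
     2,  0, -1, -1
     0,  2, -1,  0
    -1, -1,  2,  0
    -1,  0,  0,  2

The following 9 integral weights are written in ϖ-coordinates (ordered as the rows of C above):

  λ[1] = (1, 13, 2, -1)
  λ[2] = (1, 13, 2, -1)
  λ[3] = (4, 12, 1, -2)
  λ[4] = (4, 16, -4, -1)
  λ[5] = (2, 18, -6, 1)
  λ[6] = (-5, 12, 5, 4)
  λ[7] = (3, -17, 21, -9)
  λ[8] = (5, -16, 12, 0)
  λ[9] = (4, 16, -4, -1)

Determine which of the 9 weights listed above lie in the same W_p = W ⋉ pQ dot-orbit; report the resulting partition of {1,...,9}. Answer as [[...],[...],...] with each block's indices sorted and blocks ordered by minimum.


C ↔ A_4 under row/col permutation; |W(A_4)| = 120.

λ_j+ρ reflected into Ā_23 (⟨·,θ^∨⟩≤23); 4-tuples as given:

    1: (2, 14, 3, 0)
    2: (2, 14, 3, 0)
    3: (4, 13, 2, 1)
    4: (2, 14, 3, 0)
    5: (2, 14, 3, 0)
    6: (4, 13, 2, 1)
    7: (4, 13, 2, 1)
    8: (4, 13, 2, 1)
    9: (2, 14, 3, 0)

Partition of {1..9} into 2 W_23-dot-orbits:

[[1, 2, 4, 5, 9], [3, 6, 7, 8]]


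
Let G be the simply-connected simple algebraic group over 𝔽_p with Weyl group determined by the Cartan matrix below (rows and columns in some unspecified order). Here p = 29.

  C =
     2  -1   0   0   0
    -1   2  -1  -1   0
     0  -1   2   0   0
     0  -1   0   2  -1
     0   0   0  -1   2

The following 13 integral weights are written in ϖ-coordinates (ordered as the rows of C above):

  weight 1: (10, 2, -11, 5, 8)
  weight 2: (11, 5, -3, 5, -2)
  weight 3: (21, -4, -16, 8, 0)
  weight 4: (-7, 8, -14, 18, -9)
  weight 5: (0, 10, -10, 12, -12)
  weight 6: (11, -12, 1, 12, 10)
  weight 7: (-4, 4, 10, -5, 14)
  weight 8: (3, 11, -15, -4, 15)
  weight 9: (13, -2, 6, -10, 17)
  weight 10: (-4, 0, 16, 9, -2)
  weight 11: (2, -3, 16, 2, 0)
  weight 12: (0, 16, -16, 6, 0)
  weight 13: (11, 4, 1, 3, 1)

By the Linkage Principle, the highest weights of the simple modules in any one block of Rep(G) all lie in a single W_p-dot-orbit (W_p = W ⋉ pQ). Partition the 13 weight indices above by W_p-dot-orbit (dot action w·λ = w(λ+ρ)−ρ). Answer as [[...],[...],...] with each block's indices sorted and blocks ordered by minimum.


Root system D_5: the 5×5 matrix C matches after relabeling.

W_29-reps of the 13 weights in Ā_29 (same 5-coord order as C):

    [1] (4, 6, 3, 1, 8)
    [2] (12, 4, 2, 1, 1)
    [3] (4, 6, 3, 1, 8)
    [4] (4, 6, 3, 1, 8)
    [5] (1, 2, 9, 2, 11)
    [6] (1, 2, 9, 2, 11)
    [7] (1, 2, 9, 2, 11)
    [8] (1, 2, 9, 2, 11)
    [9] (4, 6, 3, 1, 8)
    [10] (1, 2, 15, 1, 1)
    [11] (1, 2, 15, 1, 1)
    [12] (1, 2, 15, 1, 1)
    [13] (12, 4, 2, 1, 1)

Linkage partition of the 13 weights (4 classes, p=29):

[[1, 3, 4, 9], [2, 13], [5, 6, 7, 8], [10, 11, 12]]


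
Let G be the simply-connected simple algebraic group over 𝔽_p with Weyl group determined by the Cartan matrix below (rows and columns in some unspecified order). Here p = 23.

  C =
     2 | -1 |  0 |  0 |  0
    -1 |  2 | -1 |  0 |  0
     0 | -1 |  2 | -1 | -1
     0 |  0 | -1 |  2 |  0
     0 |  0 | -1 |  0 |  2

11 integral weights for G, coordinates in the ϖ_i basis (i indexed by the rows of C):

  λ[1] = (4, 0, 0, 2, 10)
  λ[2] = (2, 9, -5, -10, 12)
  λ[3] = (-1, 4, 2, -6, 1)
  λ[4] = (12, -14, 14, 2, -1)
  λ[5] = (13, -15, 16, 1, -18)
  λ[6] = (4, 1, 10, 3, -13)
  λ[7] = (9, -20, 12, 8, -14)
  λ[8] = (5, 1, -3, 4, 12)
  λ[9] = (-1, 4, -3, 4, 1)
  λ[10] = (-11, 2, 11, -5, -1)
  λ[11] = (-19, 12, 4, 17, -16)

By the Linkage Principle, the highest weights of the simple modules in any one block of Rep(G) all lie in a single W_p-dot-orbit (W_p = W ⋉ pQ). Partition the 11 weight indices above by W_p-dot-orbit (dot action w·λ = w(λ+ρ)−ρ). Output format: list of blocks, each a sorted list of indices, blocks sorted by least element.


Type D_5, rank 5, |W|=1920; reorder rows/cols to standard.

λ_j+ρ reflected into Ā_23 (⟨·,θ^∨⟩≤23); 5-tuples as given:

  1: (5, 1, 1, 3, 11);  2: (0, 3, 6, 4, 0);  3: (0, 3, 2, 3, 0);  4: (0, 3, 2, 3, 0);  5: (0, 0, 2, 12, 3);  6: (5, 1, 1, 3, 11);  7: (0, 3, 6, 4, 0);  8: (5, 1, 1, 3, 11);  9: (0, 3, 2, 3, 0);  10: (3, 7, 1, 4, 0);  11: (0, 3, 2, 3, 0)

Linkage partition of the 11 weights (5 classes, p=23):

[[1, 6, 8], [2, 7], [3, 4, 9, 11], [5], [10]]


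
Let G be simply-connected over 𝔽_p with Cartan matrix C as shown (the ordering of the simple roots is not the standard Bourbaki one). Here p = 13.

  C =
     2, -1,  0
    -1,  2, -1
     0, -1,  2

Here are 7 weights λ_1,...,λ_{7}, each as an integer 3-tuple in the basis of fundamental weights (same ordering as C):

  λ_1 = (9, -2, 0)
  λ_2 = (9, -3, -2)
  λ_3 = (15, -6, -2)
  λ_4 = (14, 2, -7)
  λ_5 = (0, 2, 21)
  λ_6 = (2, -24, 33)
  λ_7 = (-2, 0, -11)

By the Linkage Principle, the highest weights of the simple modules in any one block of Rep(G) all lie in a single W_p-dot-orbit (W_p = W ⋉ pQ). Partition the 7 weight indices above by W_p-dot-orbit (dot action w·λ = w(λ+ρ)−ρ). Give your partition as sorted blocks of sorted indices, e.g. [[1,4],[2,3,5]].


C ↔ A_3 under row/col permutation; |W(A_3)| = 24.

Folding the 7 weights λ_j+ρ into Ā_13 (reps in the given 3-coord order):

  λ_1 → (9, 1, 0) · λ_2 → (7, 1, 2) · λ_3 → (7, 1, 2) · λ_4 → (7, 1, 2) · λ_5 → (3, 9, 0) · λ_6 → (7, 1, 2) · λ_7 → (9, 1, 0)

The 7 indices split into 3 linkage classes (same alcove rep ⇔ same W_13-dot-orbit):

[[1, 7], [2, 3, 4, 6], [5]]


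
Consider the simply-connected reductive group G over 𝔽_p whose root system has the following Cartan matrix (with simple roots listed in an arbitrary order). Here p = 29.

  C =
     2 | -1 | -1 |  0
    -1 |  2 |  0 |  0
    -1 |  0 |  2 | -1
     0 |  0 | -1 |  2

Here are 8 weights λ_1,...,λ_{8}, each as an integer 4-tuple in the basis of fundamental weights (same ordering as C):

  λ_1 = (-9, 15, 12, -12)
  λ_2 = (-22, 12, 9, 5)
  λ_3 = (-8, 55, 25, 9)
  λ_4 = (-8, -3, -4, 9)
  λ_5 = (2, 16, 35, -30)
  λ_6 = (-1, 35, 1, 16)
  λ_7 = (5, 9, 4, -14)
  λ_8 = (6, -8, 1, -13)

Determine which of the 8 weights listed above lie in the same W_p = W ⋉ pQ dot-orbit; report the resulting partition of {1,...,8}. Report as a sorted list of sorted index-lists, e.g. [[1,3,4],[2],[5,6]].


Root system A_4: the 4×4 matrix C matches after relabeling.

λ_j+ρ reflected into Ā_29 (⟨·,θ^∨⟩≤29); 4-tuples as given:

    λ_1 → (2, 8, 6, 5)
    λ_2 → (2, 8, 6, 5)
    λ_3 → (7, 3, 0, 2)
    λ_4 → (7, 3, 0, 2)
    λ_5 → (7, 3, 0, 2)
    λ_6 → (7, 3, 0, 2)
    λ_7 → (2, 8, 6, 5)
    λ_8 → (7, 3, 0, 2)

Partition of {1..8} into 2 W_29-dot-orbits:

[[1, 2, 7], [3, 4, 5, 6, 8]]


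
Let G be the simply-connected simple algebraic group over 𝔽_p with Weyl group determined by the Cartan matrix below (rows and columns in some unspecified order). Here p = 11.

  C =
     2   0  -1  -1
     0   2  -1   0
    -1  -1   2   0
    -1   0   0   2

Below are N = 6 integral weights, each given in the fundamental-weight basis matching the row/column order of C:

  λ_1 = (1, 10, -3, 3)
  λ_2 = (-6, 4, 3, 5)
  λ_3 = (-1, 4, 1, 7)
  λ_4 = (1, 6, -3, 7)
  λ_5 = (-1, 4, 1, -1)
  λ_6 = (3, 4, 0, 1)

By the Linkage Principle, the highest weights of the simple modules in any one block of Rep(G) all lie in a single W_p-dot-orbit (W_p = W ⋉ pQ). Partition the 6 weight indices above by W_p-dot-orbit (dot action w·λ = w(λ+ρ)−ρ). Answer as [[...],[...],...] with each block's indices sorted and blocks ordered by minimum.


Cartan matrix: type A_4 (|W|=120); un-permuting the 4 rows.

λ_j+ρ reflected into Ā_11 (⟨·,θ^∨⟩≤11); 4-tuples as given:

    1: (0, 5, 2, 0)
    2: (4, 4, 1, 1)
    3: (0, 1, 2, 4)
    4: (0, 1, 2, 4)
    5: (0, 5, 2, 0)
    6: (4, 4, 1, 1)

The 6 indices split into 3 linkage classes (same alcove rep ⇔ same W_11-dot-orbit):

[[1, 5], [2, 6], [3, 4]]


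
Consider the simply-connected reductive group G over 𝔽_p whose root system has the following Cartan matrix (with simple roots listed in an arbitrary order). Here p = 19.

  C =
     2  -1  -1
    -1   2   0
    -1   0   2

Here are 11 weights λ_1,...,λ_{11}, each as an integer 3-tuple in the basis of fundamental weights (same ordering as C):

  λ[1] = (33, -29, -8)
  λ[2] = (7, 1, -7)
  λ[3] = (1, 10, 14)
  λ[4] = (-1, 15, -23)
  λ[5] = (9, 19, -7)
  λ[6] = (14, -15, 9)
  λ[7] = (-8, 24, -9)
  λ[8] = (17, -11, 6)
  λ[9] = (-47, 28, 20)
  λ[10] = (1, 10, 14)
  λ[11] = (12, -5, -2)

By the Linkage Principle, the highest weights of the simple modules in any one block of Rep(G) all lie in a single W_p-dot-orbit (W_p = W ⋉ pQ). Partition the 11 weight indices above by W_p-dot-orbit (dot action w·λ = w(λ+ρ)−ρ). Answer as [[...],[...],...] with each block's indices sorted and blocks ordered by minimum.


Type A_3, rank 3, |W|=24; reorder rows/cols to standard.

Ā_19 reps of the 11 weights (A_3, coords as presented):

  1: (8, 4, 1)
  2: (2, 2, 6)
  3: (2, 2, 6)
  4: (13, 3, 3)
  5: (1, 8, 4)
  6: (1, 8, 4)
  7: (8, 4, 1)
  8: (8, 4, 1)
  9: (2, 2, 6)
  10: (2, 2, 6)
  11: (8, 4, 1)

The 11 indices split into 4 linkage classes (same alcove rep ⇔ same W_19-dot-orbit):

[[1, 7, 8, 11], [2, 3, 9, 10], [4], [5, 6]]


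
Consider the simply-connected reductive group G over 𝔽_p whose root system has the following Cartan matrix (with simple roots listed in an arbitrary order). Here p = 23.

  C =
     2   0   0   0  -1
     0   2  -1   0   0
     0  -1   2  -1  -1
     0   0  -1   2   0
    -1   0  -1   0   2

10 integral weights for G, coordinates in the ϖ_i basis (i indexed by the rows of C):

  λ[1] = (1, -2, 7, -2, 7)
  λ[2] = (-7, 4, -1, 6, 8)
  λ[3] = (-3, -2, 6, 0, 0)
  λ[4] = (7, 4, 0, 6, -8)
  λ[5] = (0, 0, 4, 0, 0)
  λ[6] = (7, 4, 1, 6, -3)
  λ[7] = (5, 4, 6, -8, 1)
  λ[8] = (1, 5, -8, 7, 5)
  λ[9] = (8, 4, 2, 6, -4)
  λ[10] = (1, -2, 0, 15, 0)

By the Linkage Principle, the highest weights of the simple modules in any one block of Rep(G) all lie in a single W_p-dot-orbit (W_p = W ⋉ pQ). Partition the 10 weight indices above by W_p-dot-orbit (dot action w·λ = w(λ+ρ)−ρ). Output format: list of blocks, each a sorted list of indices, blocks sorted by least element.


Dynkin diagram of C (from the 8 off-diagonal −1 entries): D_5.

Each λ_j+ρ reduced to Ā_23; 5-tuples below use C's row order:

  [1] (1, 1, 5, 1, 1) · [2] (6, 5, 0, 7, 2) · [3] (1, 1, 5, 1, 1) · [4] (1, 1, 5, 1, 1) · [5] (1, 1, 5, 1, 1) · [6] (6, 5, 0, 7, 2) · [7] (6, 5, 0, 7, 2) · [8] (1, 1, 5, 1, 1) · [9] (6, 5, 0, 7, 2) · [10] (2, 1, 0, 16, 1)

The 10 indices split into 3 linkage classes (same alcove rep ⇔ same W_23-dot-orbit):

[[1, 3, 4, 5, 8], [2, 6, 7, 9], [10]]


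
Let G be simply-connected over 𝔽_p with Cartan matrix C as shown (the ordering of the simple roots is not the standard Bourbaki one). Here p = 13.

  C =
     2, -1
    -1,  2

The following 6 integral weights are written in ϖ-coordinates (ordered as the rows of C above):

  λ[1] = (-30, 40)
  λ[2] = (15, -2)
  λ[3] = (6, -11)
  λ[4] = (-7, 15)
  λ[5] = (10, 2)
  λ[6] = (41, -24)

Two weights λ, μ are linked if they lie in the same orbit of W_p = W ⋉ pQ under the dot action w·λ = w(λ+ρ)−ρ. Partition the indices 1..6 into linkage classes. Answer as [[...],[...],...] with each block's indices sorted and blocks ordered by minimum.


Root system A_2: the 2×2 matrix C matches after relabeling.

Ā_13 reps of the 6 weights (A_2, coords as presented):

  λ_1 → (10, 2)
  λ_2 → (10, 2)
  λ_3 → (3, 7)
  λ_4 → (3, 7)
  λ_5 → (10, 2)
  λ_6 → (3, 7)

The 6 indices split into 2 linkage classes (same alcove rep ⇔ same W_13-dot-orbit):

[[1, 2, 5], [3, 4, 6]]


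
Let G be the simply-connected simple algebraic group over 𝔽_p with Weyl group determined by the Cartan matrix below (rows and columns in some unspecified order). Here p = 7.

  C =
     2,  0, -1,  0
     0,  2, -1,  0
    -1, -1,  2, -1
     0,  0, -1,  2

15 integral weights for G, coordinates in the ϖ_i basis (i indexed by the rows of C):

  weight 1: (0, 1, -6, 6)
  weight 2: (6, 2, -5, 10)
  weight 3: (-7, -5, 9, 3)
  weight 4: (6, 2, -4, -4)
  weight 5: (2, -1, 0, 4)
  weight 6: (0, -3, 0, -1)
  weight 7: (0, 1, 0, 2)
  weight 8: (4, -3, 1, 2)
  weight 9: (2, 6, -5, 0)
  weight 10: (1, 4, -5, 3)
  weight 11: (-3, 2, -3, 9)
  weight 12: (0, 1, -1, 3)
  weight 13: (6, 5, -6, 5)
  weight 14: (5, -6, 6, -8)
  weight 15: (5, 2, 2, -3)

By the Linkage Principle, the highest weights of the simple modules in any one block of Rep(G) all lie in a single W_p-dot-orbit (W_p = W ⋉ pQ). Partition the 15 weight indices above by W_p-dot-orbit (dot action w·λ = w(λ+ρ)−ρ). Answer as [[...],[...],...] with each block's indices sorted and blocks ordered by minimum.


C ↔ D_4 under row/col permutation; |W(D_4)| = 192.

λ_j+ρ reflected into Ā_7 (⟨·,θ^∨⟩≤7); 4-tuples as given:

    λ_1 → (2, 1, 2, 0)
    λ_2 → (1, 3, 0, 3)
    λ_3 → (1, 3, 0, 3)
    λ_4 → (1, 3, 0, 3)
    λ_5 → (1, 2, 0, 3)
    λ_6 → (0, 1, 0, 1)
    λ_7 → (1, 2, 0, 3)
    λ_8 → (2, 1, 2, 0)
    λ_9 → (1, 3, 0, 3)
    λ_10 → (2, 1, 2, 0)
    λ_11 → (1, 2, 0, 3)
    λ_12 → (1, 2, 0, 4)
    λ_13 → (0, 1, 0, 1)
    λ_14 → (0, 1, 0, 1)
    λ_15 → (1, 2, 0, 3)

The 15 indices split into 5 linkage classes (same alcove rep ⇔ same W_7-dot-orbit):

[[1, 8, 10], [2, 3, 4, 9], [5, 7, 11, 15], [6, 13, 14], [12]]


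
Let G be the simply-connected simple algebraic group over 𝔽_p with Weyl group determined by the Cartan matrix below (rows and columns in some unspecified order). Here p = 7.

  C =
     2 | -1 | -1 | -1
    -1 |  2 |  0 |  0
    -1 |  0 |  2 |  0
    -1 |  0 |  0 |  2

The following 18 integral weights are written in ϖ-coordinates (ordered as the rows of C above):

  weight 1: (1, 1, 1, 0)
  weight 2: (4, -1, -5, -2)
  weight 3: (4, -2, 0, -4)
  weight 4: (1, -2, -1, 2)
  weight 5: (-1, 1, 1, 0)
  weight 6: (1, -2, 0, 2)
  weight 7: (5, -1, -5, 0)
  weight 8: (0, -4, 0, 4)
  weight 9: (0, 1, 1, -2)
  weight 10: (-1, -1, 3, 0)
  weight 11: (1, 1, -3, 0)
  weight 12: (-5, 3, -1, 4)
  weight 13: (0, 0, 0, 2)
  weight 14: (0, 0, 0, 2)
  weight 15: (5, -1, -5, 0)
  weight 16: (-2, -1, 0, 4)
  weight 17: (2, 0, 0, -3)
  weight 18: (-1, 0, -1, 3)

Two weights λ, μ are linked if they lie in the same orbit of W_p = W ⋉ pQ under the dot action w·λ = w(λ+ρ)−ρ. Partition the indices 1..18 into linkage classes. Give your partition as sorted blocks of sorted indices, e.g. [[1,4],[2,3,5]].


Cartan matrix: type D_4 (|W|=192); un-permuting the 4 rows.

Alcove-folded reps (p=7, 18 weights, presented ϖ-order):

  λ_1 → (0, 2, 2, 1)
  λ_2 → (0, 0, 4, 1)
  λ_3 → (1, 1, 1, 3)
  λ_4 → (1, 1, 0, 3)
  λ_5 → (0, 2, 2, 1)
  λ_6 → (1, 1, 1, 3)
  λ_7 → (0, 0, 4, 1)
  λ_8 → (1, 1, 1, 3)
  λ_9 → (0, 2, 2, 1)
  λ_10 → (0, 0, 4, 1)
  λ_11 → (0, 2, 2, 1)
  λ_12 → (0, 0, 4, 1)
  λ_13 → (1, 1, 1, 3)
  λ_14 → (1, 1, 1, 3)
  λ_15 → (0, 0, 4, 1)
  λ_16 → (0, 1, 0, 4)
  λ_17 → (1, 1, 1, 2)
  λ_18 → (0, 1, 0, 4)

Partition of {1..18} into 6 W_7-dot-orbits:

[[1, 5, 9, 11], [2, 7, 10, 12, 15], [3, 6, 8, 13, 14], [4], [16, 18], [17]]


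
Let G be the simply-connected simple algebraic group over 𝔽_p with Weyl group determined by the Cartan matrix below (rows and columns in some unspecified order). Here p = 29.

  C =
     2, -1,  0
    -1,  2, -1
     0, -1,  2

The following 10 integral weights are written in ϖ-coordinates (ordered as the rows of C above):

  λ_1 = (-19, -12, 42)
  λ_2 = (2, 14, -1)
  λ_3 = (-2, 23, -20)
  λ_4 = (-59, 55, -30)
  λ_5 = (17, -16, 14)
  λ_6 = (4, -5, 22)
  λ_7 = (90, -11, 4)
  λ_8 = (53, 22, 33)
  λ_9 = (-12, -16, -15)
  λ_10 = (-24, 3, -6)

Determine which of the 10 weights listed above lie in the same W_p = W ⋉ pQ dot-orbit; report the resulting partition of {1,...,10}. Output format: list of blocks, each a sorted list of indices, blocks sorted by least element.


Cartan matrix: type A_3 (|W|=24); un-permuting the 3 rows.

Ā_29 reps of the 10 weights (A_3, coords as presented):

  λ_1 → (3, 15, 0) · λ_2 → (3, 15, 0) · λ_3 → (1, 4, 19) · λ_4 → (2, 0, 27) · λ_5 → (3, 15, 0) · λ_6 → (1, 4, 19) · λ_7 → (1, 4, 19) · λ_8 → (1, 4, 19) · λ_9 → (3, 15, 0) · λ_10 → (1, 4, 19)

Grouping the 10 weights by Ā_29-representative: 3 linkage classes.

[[1, 2, 5, 9], [3, 6, 7, 8, 10], [4]]


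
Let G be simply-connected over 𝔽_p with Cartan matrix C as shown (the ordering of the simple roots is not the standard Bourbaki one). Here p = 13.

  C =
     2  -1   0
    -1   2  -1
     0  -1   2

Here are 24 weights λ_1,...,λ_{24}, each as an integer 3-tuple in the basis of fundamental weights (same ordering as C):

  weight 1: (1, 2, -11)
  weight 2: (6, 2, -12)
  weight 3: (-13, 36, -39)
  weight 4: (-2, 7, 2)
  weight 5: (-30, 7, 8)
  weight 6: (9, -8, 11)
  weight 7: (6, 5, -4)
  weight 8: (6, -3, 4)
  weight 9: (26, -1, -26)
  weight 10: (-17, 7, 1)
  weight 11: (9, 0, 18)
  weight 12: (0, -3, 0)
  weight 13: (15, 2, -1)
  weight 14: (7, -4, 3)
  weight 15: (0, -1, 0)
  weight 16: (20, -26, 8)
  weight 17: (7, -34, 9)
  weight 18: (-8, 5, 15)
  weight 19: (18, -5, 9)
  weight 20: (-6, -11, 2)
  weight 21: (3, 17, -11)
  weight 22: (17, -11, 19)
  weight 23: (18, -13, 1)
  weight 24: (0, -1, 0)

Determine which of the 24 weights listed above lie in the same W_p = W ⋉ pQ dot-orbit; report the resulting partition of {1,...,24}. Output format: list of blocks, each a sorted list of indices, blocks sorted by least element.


A_3 Cartan matrix, 3 simple roots permuted; ρ=(1,1,1).

Alcove-folded reps (p=13, 24 weights, presented ϖ-order):

    1: (5, 2, 3)
    2: (1, 7, 3)
    3: (1, 0, 1)
    4: (1, 7, 3)
    5: (5, 3, 1)
    6: (1, 7, 3)
    7: (7, 3, 3)
    8: (5, 2, 3)
    9: (1, 0, 1)
    10: (5, 2, 3)
    11: (1, 2, 4)
    12: (1, 0, 1)
    13: (7, 3, 3)
    14: (5, 3, 1)
    15: (1, 0, 1)
    16: (5, 3, 1)
    17: (1, 7, 3)
    18: (1, 2, 4)
    19: (1, 2, 4)
    20: (1, 7, 3)
    21: (5, 3, 1)
    22: (5, 2, 3)
    23: (1, 2, 4)
    24: (1, 0, 1)

Linkage partition of the 24 weights (6 classes, p=13):

[[1, 8, 10, 22], [2, 4, 6, 17, 20], [3, 9, 12, 15, 24], [5, 14, 16, 21], [7, 13], [11, 18, 19, 23]]


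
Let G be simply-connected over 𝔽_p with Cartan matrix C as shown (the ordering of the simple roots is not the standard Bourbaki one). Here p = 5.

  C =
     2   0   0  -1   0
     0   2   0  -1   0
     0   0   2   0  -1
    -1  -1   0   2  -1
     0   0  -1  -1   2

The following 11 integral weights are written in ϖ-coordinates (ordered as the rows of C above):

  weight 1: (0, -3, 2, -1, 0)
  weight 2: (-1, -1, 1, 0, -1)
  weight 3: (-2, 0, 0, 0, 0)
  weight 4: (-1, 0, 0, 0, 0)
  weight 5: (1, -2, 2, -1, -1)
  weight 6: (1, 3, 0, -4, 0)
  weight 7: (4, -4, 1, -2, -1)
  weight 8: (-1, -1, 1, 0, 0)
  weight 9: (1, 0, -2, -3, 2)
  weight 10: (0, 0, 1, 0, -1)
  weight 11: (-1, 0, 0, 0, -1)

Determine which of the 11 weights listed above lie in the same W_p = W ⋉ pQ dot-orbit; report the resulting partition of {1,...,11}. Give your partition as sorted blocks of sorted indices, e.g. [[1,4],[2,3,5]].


Cartan matrix: type D_5 (|W|=1920); un-permuting the 5 rows.

Each λ_j+ρ reduced to Ā_5; 5-tuples below use C's row order:

    λ_1 → (1, 0, 2, 0, 1)
    λ_2 → (0, 0, 2, 1, 0)
    λ_3 → (1, 1, 1, 0, 1)
    λ_4 → (0, 1, 1, 1, 0)
    λ_5 → (1, 0, 2, 0, 1)
    λ_6 → (1, 1, 1, 0, 1)
    λ_7 → (0, 0, 2, 1, 0)
    λ_8 → (0, 0, 2, 1, 0)
    λ_9 → (0, 1, 1, 1, 0)
    λ_10 → (1, 1, 1, 0, 1)
    λ_11 → (0, 1, 1, 1, 0)

Grouping the 11 weights by Ā_5-representative: 4 linkage classes.

[[1, 5], [2, 7, 8], [3, 6, 10], [4, 9, 11]]


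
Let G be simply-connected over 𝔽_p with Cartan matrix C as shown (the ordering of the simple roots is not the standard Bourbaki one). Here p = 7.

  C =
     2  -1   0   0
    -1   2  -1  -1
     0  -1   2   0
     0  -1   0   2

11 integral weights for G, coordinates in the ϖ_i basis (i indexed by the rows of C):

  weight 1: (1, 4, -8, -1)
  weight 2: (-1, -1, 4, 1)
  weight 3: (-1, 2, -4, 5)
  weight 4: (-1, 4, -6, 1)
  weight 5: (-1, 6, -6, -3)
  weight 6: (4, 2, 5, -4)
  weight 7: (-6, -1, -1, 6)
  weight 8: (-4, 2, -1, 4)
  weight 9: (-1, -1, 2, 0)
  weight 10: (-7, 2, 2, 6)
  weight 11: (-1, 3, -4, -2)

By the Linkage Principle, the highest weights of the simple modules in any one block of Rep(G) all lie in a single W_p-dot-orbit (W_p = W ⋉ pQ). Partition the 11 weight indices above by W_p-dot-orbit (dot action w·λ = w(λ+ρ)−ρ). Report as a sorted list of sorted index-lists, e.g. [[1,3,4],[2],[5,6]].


Cartan matrix: type D_4 (|W|=192); un-permuting the 4 rows.

Ā_7 reps of the 11 weights (D_4, coords as presented):

    [1] (0, 0, 5, 2)
    [2] (0, 0, 5, 2)
    [3] (2, 0, 1, 4)
    [4] (0, 0, 5, 2)
    [5] (0, 0, 5, 2)
    [6] (2, 0, 1, 4)
    [7] (0, 0, 5, 2)
    [8] (2, 0, 1, 4)
    [9] (0, 0, 3, 1)
    [10] (0, 0, 3, 1)
    [11] (0, 0, 3, 1)

These 11 weights hit 3 W_7-dot-orbits; sizes (5, 3, 3):

[[1, 2, 4, 5, 7], [3, 6, 8], [9, 10, 11]]


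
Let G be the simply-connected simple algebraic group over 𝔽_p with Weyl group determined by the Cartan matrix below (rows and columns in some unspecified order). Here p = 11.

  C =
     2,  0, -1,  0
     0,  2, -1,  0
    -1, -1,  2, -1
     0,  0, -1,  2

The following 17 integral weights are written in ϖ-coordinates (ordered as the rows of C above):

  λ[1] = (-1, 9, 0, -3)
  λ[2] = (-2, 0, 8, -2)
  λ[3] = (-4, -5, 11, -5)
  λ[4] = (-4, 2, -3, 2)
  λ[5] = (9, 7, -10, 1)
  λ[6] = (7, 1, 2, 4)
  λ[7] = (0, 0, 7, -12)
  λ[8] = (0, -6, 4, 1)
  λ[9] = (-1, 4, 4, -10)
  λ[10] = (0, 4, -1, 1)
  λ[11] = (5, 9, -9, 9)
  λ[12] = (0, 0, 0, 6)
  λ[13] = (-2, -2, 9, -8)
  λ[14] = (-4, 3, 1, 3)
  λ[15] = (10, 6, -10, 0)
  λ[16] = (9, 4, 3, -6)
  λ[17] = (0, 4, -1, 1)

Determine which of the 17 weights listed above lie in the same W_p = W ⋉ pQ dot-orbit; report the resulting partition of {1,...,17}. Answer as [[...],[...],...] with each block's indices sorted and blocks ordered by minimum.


D_4 Cartan matrix, 4 simple roots permuted; ρ=(1,1,1,1).

Folding the 17 weights λ_j+ρ into Ā_11 (reps in the given 4-coord order):

  [1] (1, 9, 0, 1)
  [2] (1, 1, 1, 1)
  [3] (2, 3, 1, 3)
  [4] (1, 1, 1, 1)
  [5] (1, 1, 1, 7)
  [6] (1, 5, 0, 2)
  [7] (1, 1, 1, 7)
  [8] (1, 5, 0, 2)
  [9] (4, 1, 0, 5)
  [10] (1, 5, 0, 2)
  [11] (1, 1, 1, 1)
  [12] (1, 1, 1, 7)
  [13] (1, 1, 1, 7)
  [14] (2, 3, 1, 3)
  [15] (1, 1, 1, 7)
  [16] (2, 3, 1, 3)
  [17] (1, 5, 0, 2)

Linkage partition of the 17 weights (6 classes, p=11):

[[1], [2, 4, 11], [3, 14, 16], [5, 7, 12, 13, 15], [6, 8, 10, 17], [9]]


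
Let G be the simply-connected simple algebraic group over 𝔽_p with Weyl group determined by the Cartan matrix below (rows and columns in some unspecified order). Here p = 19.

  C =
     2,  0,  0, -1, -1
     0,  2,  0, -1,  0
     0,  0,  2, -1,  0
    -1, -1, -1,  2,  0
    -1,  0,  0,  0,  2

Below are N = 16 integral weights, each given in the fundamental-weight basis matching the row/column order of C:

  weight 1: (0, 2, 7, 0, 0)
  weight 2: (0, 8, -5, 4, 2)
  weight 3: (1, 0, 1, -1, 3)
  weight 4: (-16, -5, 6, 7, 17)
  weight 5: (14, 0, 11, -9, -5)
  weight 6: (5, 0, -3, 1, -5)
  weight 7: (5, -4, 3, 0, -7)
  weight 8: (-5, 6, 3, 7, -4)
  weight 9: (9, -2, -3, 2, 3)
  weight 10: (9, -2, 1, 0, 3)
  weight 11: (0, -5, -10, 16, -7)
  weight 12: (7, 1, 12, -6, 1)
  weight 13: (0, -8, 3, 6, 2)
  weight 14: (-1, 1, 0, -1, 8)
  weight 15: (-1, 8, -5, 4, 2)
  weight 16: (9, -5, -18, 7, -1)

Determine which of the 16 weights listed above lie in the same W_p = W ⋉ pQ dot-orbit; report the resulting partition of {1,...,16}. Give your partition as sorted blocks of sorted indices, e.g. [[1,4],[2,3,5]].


D_5 Cartan matrix, 5 simple roots permuted; ρ=(1,1,1,1,1).

W_19-reps of the 16 weights in Ā_19 (same 5-coord order as C):

  λ_1 → (1, 3, 8, 1, 1) · λ_2 → (0, 9, 4, 1, 3) · λ_3 → (2, 1, 2, 0, 4) · λ_4 → (1, 7, 4, 0, 3) · λ_5 → (1, 7, 4, 0, 3) · λ_6 → (2, 1, 2, 0, 4) · λ_7 → (2, 1, 2, 0, 4) · λ_8 → (1, 7, 4, 0, 3) · λ_9 → (2, 1, 2, 0, 4) · λ_10 → (2, 1, 2, 0, 4) · λ_11 → (1, 3, 8, 1, 1) · λ_12 → (1, 3, 8, 1, 1) · λ_13 → (1, 7, 4, 0, 3) · λ_14 → (0, 2, 1, 0, 9) · λ_15 → (0, 9, 4, 1, 3) · λ_16 → (0, 9, 4, 1, 3)

Linkage partition of the 16 weights (5 classes, p=19):

[[1, 11, 12], [2, 15, 16], [3, 6, 7, 9, 10], [4, 5, 8, 13], [14]]


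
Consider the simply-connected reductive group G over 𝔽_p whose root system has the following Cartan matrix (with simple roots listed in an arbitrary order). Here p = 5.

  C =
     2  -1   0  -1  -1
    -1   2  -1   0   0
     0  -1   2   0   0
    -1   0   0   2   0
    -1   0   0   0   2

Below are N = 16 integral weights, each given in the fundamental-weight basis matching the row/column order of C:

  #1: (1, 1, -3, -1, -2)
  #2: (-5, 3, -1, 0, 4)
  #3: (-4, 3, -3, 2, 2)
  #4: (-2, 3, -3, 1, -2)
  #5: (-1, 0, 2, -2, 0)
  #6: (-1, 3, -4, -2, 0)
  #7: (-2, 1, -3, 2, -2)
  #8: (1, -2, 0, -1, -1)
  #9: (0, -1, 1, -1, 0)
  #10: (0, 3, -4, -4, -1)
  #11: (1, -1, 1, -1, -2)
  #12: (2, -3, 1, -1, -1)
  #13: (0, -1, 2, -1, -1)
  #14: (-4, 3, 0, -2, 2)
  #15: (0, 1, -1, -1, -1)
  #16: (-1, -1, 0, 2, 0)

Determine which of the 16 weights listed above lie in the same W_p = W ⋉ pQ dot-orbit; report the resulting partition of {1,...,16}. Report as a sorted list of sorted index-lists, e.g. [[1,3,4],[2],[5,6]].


Dynkin diagram of C (from the 8 off-diagonal −1 entries): D_5.

Folding the 16 weights λ_j+ρ into Ā_5 (reps in the given 5-coord order):

  [1] (1, 0, 2, 0, 1) · [2] (0, 0, 1, 3, 1) · [3] (1, 1, 0, 0, 0) · [4] (1, 0, 2, 0, 1) · [5] (1, 0, 3, 0, 0) · [6] (1, 0, 3, 0, 0) · [7] (1, 1, 0, 0, 0) · [8] (1, 1, 0, 0, 0) · [9] (1, 0, 2, 0, 1) · [10] (1, 0, 2, 0, 1) · [11] (1, 0, 2, 0, 1) · [12] (1, 1, 0, 0, 0) · [13] (1, 0, 3, 0, 0) · [14] (0, 0, 1, 3, 1) · [15] (1, 1, 0, 0, 0) · [16] (0, 0, 1, 3, 1)

The 16 indices split into 4 linkage classes (same alcove rep ⇔ same W_5-dot-orbit):

[[1, 4, 9, 10, 11], [2, 14, 16], [3, 7, 8, 12, 15], [5, 6, 13]]


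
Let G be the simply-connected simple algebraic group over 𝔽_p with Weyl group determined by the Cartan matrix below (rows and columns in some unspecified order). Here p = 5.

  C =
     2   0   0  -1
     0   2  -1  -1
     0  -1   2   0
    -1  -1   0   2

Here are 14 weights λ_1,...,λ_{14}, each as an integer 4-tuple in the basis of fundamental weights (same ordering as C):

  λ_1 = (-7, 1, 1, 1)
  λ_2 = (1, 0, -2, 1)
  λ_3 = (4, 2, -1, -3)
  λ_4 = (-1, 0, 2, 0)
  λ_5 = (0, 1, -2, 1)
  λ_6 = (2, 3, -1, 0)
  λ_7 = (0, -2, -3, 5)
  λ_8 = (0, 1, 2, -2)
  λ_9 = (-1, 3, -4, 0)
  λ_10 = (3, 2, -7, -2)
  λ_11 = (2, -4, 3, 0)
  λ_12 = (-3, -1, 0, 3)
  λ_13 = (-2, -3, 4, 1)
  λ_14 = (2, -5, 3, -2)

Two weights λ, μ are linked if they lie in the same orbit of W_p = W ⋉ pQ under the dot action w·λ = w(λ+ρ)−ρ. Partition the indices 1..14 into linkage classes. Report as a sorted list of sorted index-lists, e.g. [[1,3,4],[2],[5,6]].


Type A_4, rank 4, |W|=120; reorder rows/cols to standard.

Each λ_j+ρ reduced to Ā_5; 4-tuples below use C's row order:

  λ_1 → (1, 1, 1, 2);  λ_2 → (2, 0, 1, 2);  λ_3 → (2, 0, 1, 2);  λ_4 → (0, 1, 3, 1);  λ_5 → (1, 1, 1, 2);  λ_6 → (0, 1, 3, 1);  λ_7 → (1, 1, 1, 2);  λ_8 → (0, 1, 3, 1);  λ_9 → (0, 1, 3, 1);  λ_10 → (1, 1, 1, 2);  λ_11 → (1, 1, 1, 2);  λ_12 → (2, 0, 1, 2);  λ_13 → (0, 1, 3, 1);  λ_14 → (2, 0, 1, 2)

Linkage partition of the 14 weights (3 classes, p=5):

[[1, 5, 7, 10, 11], [2, 3, 12, 14], [4, 6, 8, 9, 13]]
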